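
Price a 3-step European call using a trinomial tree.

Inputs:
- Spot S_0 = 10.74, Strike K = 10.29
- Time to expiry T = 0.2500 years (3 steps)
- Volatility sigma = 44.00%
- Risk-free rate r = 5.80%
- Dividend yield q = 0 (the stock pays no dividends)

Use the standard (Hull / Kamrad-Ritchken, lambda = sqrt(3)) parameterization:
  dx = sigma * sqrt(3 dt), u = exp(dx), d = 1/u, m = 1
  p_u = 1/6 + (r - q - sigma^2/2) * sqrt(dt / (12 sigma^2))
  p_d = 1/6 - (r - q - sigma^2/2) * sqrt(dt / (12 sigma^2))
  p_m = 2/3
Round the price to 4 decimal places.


dt = T/N = 0.083333; dx = sigma*sqrt(3*dt) = 0.220000
u = exp(dx) = 1.246077; d = 1/u = 0.802519
p_u = 0.159318, p_m = 0.666667, p_d = 0.174015
Discount per step: exp(-r*dt) = 0.995178
Stock lattice S(k, j) with j the centered position index:
  k=0: S(0,+0) = 10.7400
  k=1: S(1,-1) = 8.6191; S(1,+0) = 10.7400; S(1,+1) = 13.3829
  k=2: S(2,-2) = 6.9170; S(2,-1) = 8.6191; S(2,+0) = 10.7400; S(2,+1) = 13.3829; S(2,+2) = 16.6761
  k=3: S(3,-3) = 5.5510; S(3,-2) = 6.9170; S(3,-1) = 8.6191; S(3,+0) = 10.7400; S(3,+1) = 13.3829; S(3,+2) = 16.6761; S(3,+3) = 20.7797
Terminal payoffs V(N, j) = max(S_T - K, 0):
  V(3,-3) = 0.000000; V(3,-2) = 0.000000; V(3,-1) = 0.000000; V(3,+0) = 0.450000; V(3,+1) = 3.092864; V(3,+2) = 6.386076; V(3,+3) = 10.489670
Backward induction: V(k, j) = exp(-r*dt) * [p_u * V(k+1, j+1) + p_m * V(k+1, j) + p_d * V(k+1, j-1)]
  V(2,-2) = exp(-r*dt) * [p_u*0.000000 + p_m*0.000000 + p_d*0.000000] = 0.000000
  V(2,-1) = exp(-r*dt) * [p_u*0.450000 + p_m*0.000000 + p_d*0.000000] = 0.071348
  V(2,+0) = exp(-r*dt) * [p_u*3.092864 + p_m*0.450000 + p_d*0.000000] = 0.788927
  V(2,+1) = exp(-r*dt) * [p_u*6.386076 + p_m*3.092864 + p_d*0.450000] = 3.142409
  V(2,+2) = exp(-r*dt) * [p_u*10.489670 + p_m*6.386076 + p_d*3.092864] = 6.435603
  V(1,-1) = exp(-r*dt) * [p_u*0.788927 + p_m*0.071348 + p_d*0.000000] = 0.172420
  V(1,+0) = exp(-r*dt) * [p_u*3.142409 + p_m*0.788927 + p_d*0.071348] = 1.034000
  V(1,+1) = exp(-r*dt) * [p_u*6.435603 + p_m*3.142409 + p_d*0.788927] = 3.241827
  V(0,+0) = exp(-r*dt) * [p_u*3.241827 + p_m*1.034000 + p_d*0.172420] = 1.229860

Answer: Price = V(0,0) = 1.2299


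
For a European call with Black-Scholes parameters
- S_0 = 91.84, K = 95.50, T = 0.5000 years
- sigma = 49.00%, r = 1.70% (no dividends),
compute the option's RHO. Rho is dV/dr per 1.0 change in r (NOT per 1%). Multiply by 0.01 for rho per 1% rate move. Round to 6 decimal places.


d1 = 0.0849875539; d2 = -0.2614947689
phi(d1) = 0.3975041219; exp(-qT) = 1.0000000000; exp(-rT) = 0.9915360229
N(d2) = 0.3968554915
Rho = K*T*exp(-rT)*N(d2) = 95.5000 * 0.5000 * 0.9915360229 * 0.3968554915 = 18.789459

Answer: Rho = 18.789459


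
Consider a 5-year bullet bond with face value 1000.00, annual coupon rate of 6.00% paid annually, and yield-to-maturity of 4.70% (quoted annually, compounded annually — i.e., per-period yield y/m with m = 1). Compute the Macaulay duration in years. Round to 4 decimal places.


Coupon per period c = face * coupon_rate / m = 60.000000
Periods per year m = 1; per-period yield y/m = 0.047000
Number of cashflows N = 5
Cashflows (t years, CF_t, discount factor 1/(1+y/m)^(m*t), PV):
  t = 1.0000: CF_t = 60.000000, DF = 0.955110, PV = 57.306590
  t = 2.0000: CF_t = 60.000000, DF = 0.912235, PV = 54.734088
  t = 3.0000: CF_t = 60.000000, DF = 0.871284, PV = 52.277066
  t = 4.0000: CF_t = 60.000000, DF = 0.832172, PV = 49.930340
  t = 5.0000: CF_t = 1060.000000, DF = 0.794816, PV = 842.504942
Price P = sum_t PV_t = 1056.753026
Macaulay numerator sum_t t * PV_t:
  t * PV_t at t = 1.0000: 57.306590
  t * PV_t at t = 2.0000: 109.468176
  t * PV_t at t = 3.0000: 156.831198
  t * PV_t at t = 4.0000: 199.721360
  t * PV_t at t = 5.0000: 4212.524708
Macaulay duration D = (sum_t t * PV_t) / P = 4735.852033 / 1056.753026 = 4.481513

Answer: Macaulay duration = 4.4815 years


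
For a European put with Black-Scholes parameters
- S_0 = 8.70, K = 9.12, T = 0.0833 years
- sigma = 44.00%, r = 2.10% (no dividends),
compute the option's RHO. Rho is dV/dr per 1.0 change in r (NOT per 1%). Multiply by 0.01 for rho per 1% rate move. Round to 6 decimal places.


d1 = -0.2939881281; d2 = -0.4209797813
phi(d1) = 0.3820693880; exp(-qT) = 1.0000000000; exp(-rT) = 0.9982522291
N(-d2) = 0.6631150770
Rho = -K*T*exp(-rT)*N(-d2) = -9.1200 * 0.0833 * 0.9982522291 * 0.6631150770 = -0.502885

Answer: Rho = -0.502885


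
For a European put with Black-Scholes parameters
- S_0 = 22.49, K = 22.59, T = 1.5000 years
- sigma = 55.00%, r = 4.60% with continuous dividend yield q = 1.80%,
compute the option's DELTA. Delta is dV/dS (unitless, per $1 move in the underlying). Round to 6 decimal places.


Answer: Delta = -0.338067

Derivation:
d1 = 0.3925692335; d2 = -0.2810404457
phi(d1) = 0.3693561831; exp(-qT) = 0.9733612415; exp(-rT) = 0.9333266801
N(-d1) = 0.3473188335
Delta = -exp(-qT) * N(-d1) = -0.9733612415 * 0.3473188335 = -0.338067


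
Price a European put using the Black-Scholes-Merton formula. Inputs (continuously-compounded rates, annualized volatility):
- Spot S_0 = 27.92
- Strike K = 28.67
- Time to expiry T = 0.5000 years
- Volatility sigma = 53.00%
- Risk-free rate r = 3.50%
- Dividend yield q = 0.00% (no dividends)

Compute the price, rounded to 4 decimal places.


d1 = (ln(S/K) + (r - q + 0.5*sigma^2) * T) / (sigma * sqrt(T)) = 0.16334700
d2 = d1 - sigma * sqrt(T) = -0.21141960
exp(-rT) = 0.98265224; exp(-qT) = 1.00000000
P = K * exp(-rT) * N(-d2) - S_0 * exp(-qT) * N(-d1)
N(-d1) = 0.43512262; N(-d2) = 0.58372007
P = 28.6700 * 0.98265224 * 0.58372007 - 27.9200 * 1.00000000 * 0.43512262 = 4.2963

Answer: Price = 4.2963


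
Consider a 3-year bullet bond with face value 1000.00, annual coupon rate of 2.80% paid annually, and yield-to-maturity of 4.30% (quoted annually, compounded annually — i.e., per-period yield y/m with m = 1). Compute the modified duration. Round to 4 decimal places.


Answer: Modified duration = 2.7969

Derivation:
Coupon per period c = face * coupon_rate / m = 28.000000
Periods per year m = 1; per-period yield y/m = 0.043000
Number of cashflows N = 3
Cashflows (t years, CF_t, discount factor 1/(1+y/m)^(m*t), PV):
  t = 1.0000: CF_t = 28.000000, DF = 0.958773, PV = 26.845638
  t = 2.0000: CF_t = 28.000000, DF = 0.919245, PV = 25.738866
  t = 3.0000: CF_t = 1028.000000, DF = 0.881347, PV = 906.025017
Price P = sum_t PV_t = 958.609521
First compute Macaulay numerator sum_t t * PV_t:
  t * PV_t at t = 1.0000: 26.845638
  t * PV_t at t = 2.0000: 51.477733
  t * PV_t at t = 3.0000: 2718.075050
Macaulay duration D = 2796.398420 / 958.609521 = 2.917140
Modified duration = D / (1 + y/m) = 2.917140 / (1 + 0.043000) = 2.796875


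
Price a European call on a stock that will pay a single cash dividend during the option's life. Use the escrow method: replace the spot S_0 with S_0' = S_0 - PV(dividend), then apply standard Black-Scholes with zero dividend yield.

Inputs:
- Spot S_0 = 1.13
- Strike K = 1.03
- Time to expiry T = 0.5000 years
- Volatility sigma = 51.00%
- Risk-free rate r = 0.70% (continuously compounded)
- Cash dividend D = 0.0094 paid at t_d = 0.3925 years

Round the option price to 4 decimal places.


Answer: Price = 0.2052

Derivation:
PV(D) = D * exp(-r * t_d) = 0.0094 * 0.99725627 = 0.00937421
S_0' = S_0 - PV(D) = 1.1300 - 0.00937421 = 1.12062579
d1 = (ln(S_0'/K) + (r + sigma^2/2)*T) / (sigma*sqrt(T)) = 0.42385774
d2 = d1 - sigma*sqrt(T) = 0.06323328
exp(-rT) = 0.99650612
N(d1) = 0.66416522; N(d2) = 0.52520963
C = S_0' * N(d1) - K * exp(-rT) * N(d2) = 1.12062579 * 0.66416522 - 1.0300 * 0.99650612 * 0.52520963 = 0.2052


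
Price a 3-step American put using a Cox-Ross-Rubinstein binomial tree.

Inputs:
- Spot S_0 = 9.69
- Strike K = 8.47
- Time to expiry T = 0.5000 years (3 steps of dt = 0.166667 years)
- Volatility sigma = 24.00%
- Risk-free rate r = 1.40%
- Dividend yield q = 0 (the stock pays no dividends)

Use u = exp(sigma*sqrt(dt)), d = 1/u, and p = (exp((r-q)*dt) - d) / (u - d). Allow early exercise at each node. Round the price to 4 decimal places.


Answer: Price = V(0,0) = 0.1669

Derivation:
dt = T/N = 0.166667
u = exp(sigma*sqrt(dt)) = 1.102940; d = 1/u = 0.906667
p = (exp((r-q)*dt) - d) / (u - d) = 0.487427
Discount per step: exp(-r*dt) = 0.997669
Stock lattice S(k, i) with i counting down-moves:
  k=0: S(0,0) = 9.6900
  k=1: S(1,0) = 10.6875; S(1,1) = 8.7856
  k=2: S(2,0) = 11.7877; S(2,1) = 9.6900; S(2,2) = 7.9656
  k=3: S(3,0) = 13.0011; S(3,1) = 10.6875; S(3,2) = 8.7856; S(3,3) = 7.2222
Terminal payoffs V(N, i) = max(K - S_T, 0):
  V(3,0) = 0.000000; V(3,1) = 0.000000; V(3,2) = 0.000000; V(3,3) = 1.247829
Backward induction: V(k, i) = exp(-r*dt) * [p * V(k+1, i) + (1-p) * V(k+1, i+1)]; then take max(V_cont, immediate exercise) for American.
  V(2,0) = exp(-r*dt) * [p*0.000000 + (1-p)*0.000000] = 0.000000; exercise = 0.000000; V(2,0) = max -> 0.000000
  V(2,1) = exp(-r*dt) * [p*0.000000 + (1-p)*0.000000] = 0.000000; exercise = 0.000000; V(2,1) = max -> 0.000000
  V(2,2) = exp(-r*dt) * [p*0.000000 + (1-p)*1.247829] = 0.638113; exercise = 0.504376; V(2,2) = max -> 0.638113
  V(1,0) = exp(-r*dt) * [p*0.000000 + (1-p)*0.000000] = 0.000000; exercise = 0.000000; V(1,0) = max -> 0.000000
  V(1,1) = exp(-r*dt) * [p*0.000000 + (1-p)*0.638113] = 0.326317; exercise = 0.000000; V(1,1) = max -> 0.326317
  V(0,0) = exp(-r*dt) * [p*0.000000 + (1-p)*0.326317] = 0.166872; exercise = 0.000000; V(0,0) = max -> 0.166872


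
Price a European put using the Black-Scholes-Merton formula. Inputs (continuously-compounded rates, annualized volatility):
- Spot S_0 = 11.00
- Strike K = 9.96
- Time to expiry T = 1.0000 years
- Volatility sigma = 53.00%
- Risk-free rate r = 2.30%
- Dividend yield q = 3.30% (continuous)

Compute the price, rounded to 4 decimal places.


d1 = (ln(S/K) + (r - q + 0.5*sigma^2) * T) / (sigma * sqrt(T)) = 0.43352491
d2 = d1 - sigma * sqrt(T) = -0.09647509
exp(-rT) = 0.97726248; exp(-qT) = 0.96753856
P = K * exp(-rT) * N(-d2) - S_0 * exp(-qT) * N(-d1)
N(-d1) = 0.33231674; N(-d2) = 0.53842837
P = 9.9600 * 0.97726248 * 0.53842837 - 11.0000 * 0.96753856 * 0.33231674 = 1.7040

Answer: Price = 1.7040


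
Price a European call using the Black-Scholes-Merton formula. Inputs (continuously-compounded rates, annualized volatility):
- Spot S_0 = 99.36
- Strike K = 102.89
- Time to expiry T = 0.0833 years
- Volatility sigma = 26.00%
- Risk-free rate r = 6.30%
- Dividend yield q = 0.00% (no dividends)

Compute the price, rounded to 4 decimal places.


d1 = (ln(S/K) + (r - q + 0.5*sigma^2) * T) / (sigma * sqrt(T)) = -0.35777201
d2 = d1 - sigma * sqrt(T) = -0.43281253
exp(-rT) = 0.99476585; exp(-qT) = 1.00000000
C = S_0 * exp(-qT) * N(d1) - K * exp(-rT) * N(d2)
N(d1) = 0.36025697; N(d2) = 0.33257549
C = 99.3600 * 1.00000000 * 0.36025697 - 102.8900 * 0.99476585 * 0.33257549 = 1.7555

Answer: Price = 1.7555


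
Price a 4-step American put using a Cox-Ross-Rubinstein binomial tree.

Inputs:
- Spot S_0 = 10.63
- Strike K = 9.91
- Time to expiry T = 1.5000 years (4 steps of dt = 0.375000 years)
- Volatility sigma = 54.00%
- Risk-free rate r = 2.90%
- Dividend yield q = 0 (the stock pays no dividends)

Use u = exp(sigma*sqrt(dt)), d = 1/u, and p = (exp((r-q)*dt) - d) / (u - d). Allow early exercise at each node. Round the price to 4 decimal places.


Answer: Price = V(0,0) = 2.0510

Derivation:
dt = T/N = 0.375000
u = exp(sigma*sqrt(dt)) = 1.391916; d = 1/u = 0.718434
p = (exp((r-q)*dt) - d) / (u - d) = 0.434310
Discount per step: exp(-r*dt) = 0.989184
Stock lattice S(k, i) with i counting down-moves:
  k=0: S(0,0) = 10.6300
  k=1: S(1,0) = 14.7961; S(1,1) = 7.6370
  k=2: S(2,0) = 20.5949; S(2,1) = 10.6300; S(2,2) = 5.4867
  k=3: S(3,0) = 28.6663; S(3,1) = 14.7961; S(3,2) = 7.6370; S(3,3) = 3.9418
  k=4: S(4,0) = 39.9011; S(4,1) = 20.5949; S(4,2) = 10.6300; S(4,3) = 5.4867; S(4,4) = 2.8319
Terminal payoffs V(N, i) = max(K - S_T, 0):
  V(4,0) = 0.000000; V(4,1) = 0.000000; V(4,2) = 0.000000; V(4,3) = 4.423349; V(4,4) = 7.078078
Backward induction: V(k, i) = exp(-r*dt) * [p * V(k+1, i) + (1-p) * V(k+1, i+1)]; then take max(V_cont, immediate exercise) for American.
  V(3,0) = exp(-r*dt) * [p*0.000000 + (1-p)*0.000000] = 0.000000; exercise = 0.000000; V(3,0) = max -> 0.000000
  V(3,1) = exp(-r*dt) * [p*0.000000 + (1-p)*0.000000] = 0.000000; exercise = 0.000000; V(3,1) = max -> 0.000000
  V(3,2) = exp(-r*dt) * [p*0.000000 + (1-p)*4.423349] = 2.475178; exercise = 2.273044; V(3,2) = max -> 2.475178
  V(3,3) = exp(-r*dt) * [p*4.423349 + (1-p)*7.078078] = 5.861015; exercise = 5.968202; V(3,3) = max -> 5.968202
  V(2,0) = exp(-r*dt) * [p*0.000000 + (1-p)*0.000000] = 0.000000; exercise = 0.000000; V(2,0) = max -> 0.000000
  V(2,1) = exp(-r*dt) * [p*0.000000 + (1-p)*2.475178] = 1.385038; exercise = 0.000000; V(2,1) = max -> 1.385038
  V(2,2) = exp(-r*dt) * [p*2.475178 + (1-p)*5.968202] = 4.403001; exercise = 4.423349; V(2,2) = max -> 4.423349
  V(1,0) = exp(-r*dt) * [p*0.000000 + (1-p)*1.385038] = 0.775027; exercise = 0.000000; V(1,0) = max -> 0.775027
  V(1,1) = exp(-r*dt) * [p*1.385038 + (1-p)*4.423349] = 3.070208; exercise = 2.273044; V(1,1) = max -> 3.070208
  V(0,0) = exp(-r*dt) * [p*0.775027 + (1-p)*3.070208] = 2.050961; exercise = 0.000000; V(0,0) = max -> 2.050961


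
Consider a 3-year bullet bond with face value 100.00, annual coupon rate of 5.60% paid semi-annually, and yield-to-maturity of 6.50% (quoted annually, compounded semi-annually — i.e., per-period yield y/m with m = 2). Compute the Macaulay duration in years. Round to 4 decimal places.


Coupon per period c = face * coupon_rate / m = 2.800000
Periods per year m = 2; per-period yield y/m = 0.032500
Number of cashflows N = 6
Cashflows (t years, CF_t, discount factor 1/(1+y/m)^(m*t), PV):
  t = 0.5000: CF_t = 2.800000, DF = 0.968523, PV = 2.711864
  t = 1.0000: CF_t = 2.800000, DF = 0.938037, PV = 2.626503
  t = 1.5000: CF_t = 2.800000, DF = 0.908510, PV = 2.543829
  t = 2.0000: CF_t = 2.800000, DF = 0.879913, PV = 2.463757
  t = 2.5000: CF_t = 2.800000, DF = 0.852216, PV = 2.386205
  t = 3.0000: CF_t = 102.800000, DF = 0.825391, PV = 84.850177
Price P = sum_t PV_t = 97.582335
Macaulay numerator sum_t t * PV_t:
  t * PV_t at t = 0.5000: 1.355932
  t * PV_t at t = 1.0000: 2.626503
  t * PV_t at t = 1.5000: 3.815743
  t * PV_t at t = 2.0000: 4.927513
  t * PV_t at t = 2.5000: 5.965512
  t * PV_t at t = 3.0000: 254.550531
Macaulay duration D = (sum_t t * PV_t) / P = 273.241735 / 97.582335 = 2.800115

Answer: Macaulay duration = 2.8001 years


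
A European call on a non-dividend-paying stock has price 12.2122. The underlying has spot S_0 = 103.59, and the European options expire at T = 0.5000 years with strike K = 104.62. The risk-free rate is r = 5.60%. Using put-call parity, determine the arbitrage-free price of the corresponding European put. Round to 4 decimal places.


Put-call parity: C - P = S_0 * exp(-qT) - K * exp(-rT).
S_0 * exp(-qT) = 103.5900 * 1.00000000 = 103.59000000
K * exp(-rT) = 104.6200 * 0.97238837 = 101.73127093
P = C - S*exp(-qT) + K*exp(-rT)
P = 12.2122 - 103.59000000 + 101.73127093 = 10.3535

Answer: Put price = 10.3535


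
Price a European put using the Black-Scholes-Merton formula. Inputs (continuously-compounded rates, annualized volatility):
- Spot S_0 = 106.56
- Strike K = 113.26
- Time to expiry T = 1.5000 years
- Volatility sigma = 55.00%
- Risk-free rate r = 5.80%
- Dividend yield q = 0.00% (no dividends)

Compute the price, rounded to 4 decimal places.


Answer: Price = 26.3941

Derivation:
d1 = (ln(S/K) + (r - q + 0.5*sigma^2) * T) / (sigma * sqrt(T)) = 0.37543574
d2 = d1 - sigma * sqrt(T) = -0.29817394
exp(-rT) = 0.91667710; exp(-qT) = 1.00000000
P = K * exp(-rT) * N(-d2) - S_0 * exp(-qT) * N(-d1)
N(-d1) = 0.35366822; N(-d2) = 0.61721480
P = 113.2600 * 0.91667710 * 0.61721480 - 106.5600 * 1.00000000 * 0.35366822 = 26.3941


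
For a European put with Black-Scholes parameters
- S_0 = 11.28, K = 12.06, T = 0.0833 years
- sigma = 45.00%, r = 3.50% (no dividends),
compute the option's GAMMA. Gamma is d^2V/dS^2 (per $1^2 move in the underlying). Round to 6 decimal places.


d1 = -0.4274272324; d2 = -0.5573050596
phi(d1) = 0.3641149907; exp(-qT) = 1.0000000000; exp(-rT) = 0.9970887459
Gamma = exp(-qT) * phi(d1) / (S * sigma * sqrt(T)) = 1.0000000000 * 0.3641149907 / (11.2800 * 0.4500 * 0.2886173938) = 0.248539

Answer: Gamma = 0.248539


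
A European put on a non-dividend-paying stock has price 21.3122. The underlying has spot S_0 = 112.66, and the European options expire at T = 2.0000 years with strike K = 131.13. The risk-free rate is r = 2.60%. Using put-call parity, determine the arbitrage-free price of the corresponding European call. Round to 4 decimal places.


Put-call parity: C - P = S_0 * exp(-qT) - K * exp(-rT).
S_0 * exp(-qT) = 112.6600 * 1.00000000 = 112.66000000
K * exp(-rT) = 131.1300 * 0.94932887 = 124.48549431
C = P + S*exp(-qT) - K*exp(-rT)
C = 21.3122 + 112.66000000 - 124.48549431 = 9.4867

Answer: Call price = 9.4867


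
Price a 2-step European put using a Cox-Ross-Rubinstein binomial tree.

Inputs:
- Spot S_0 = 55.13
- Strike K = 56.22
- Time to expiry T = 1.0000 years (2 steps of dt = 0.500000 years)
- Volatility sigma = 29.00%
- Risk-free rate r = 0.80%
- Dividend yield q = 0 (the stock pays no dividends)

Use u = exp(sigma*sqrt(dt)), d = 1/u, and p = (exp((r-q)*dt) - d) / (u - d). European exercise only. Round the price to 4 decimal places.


dt = T/N = 0.500000
u = exp(sigma*sqrt(dt)) = 1.227600; d = 1/u = 0.814598
p = (exp((r-q)*dt) - d) / (u - d) = 0.458618
Discount per step: exp(-r*dt) = 0.996008
Stock lattice S(k, i) with i counting down-moves:
  k=0: S(0,0) = 55.1300
  k=1: S(1,0) = 67.6776; S(1,1) = 44.9088
  k=2: S(2,0) = 83.0810; S(2,1) = 55.1300; S(2,2) = 36.5826
Terminal payoffs V(N, i) = max(K - S_T, 0):
  V(2,0) = 0.000000; V(2,1) = 1.090000; V(2,2) = 19.637423
Backward induction: V(k, i) = exp(-r*dt) * [p * V(k+1, i) + (1-p) * V(k+1, i+1)].
  V(1,0) = exp(-r*dt) * [p*0.000000 + (1-p)*1.090000] = 0.587750
  V(1,1) = exp(-r*dt) * [p*1.090000 + (1-p)*19.637423] = 11.086801
  V(0,0) = exp(-r*dt) * [p*0.587750 + (1-p)*11.086801] = 6.246708

Answer: Price = V(0,0) = 6.2467


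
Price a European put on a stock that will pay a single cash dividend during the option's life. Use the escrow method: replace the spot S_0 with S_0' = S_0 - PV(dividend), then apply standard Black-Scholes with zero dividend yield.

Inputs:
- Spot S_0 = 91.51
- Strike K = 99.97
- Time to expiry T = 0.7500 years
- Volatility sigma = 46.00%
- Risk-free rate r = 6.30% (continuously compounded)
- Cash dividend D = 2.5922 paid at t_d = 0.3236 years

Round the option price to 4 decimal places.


PV(D) = D * exp(-r * t_d) = 2.5922 * 0.97981961 = 2.53988838
S_0' = S_0 - PV(D) = 91.5100 - 2.53988838 = 88.97011162
d1 = (ln(S_0'/K) + (r + sigma^2/2)*T) / (sigma*sqrt(T)) = 0.02517837
d2 = d1 - sigma*sqrt(T) = -0.37319332
exp(-rT) = 0.95384891
N(-d1) = 0.48995635; N(-d2) = 0.64549772
P = K * exp(-rT) * N(-d2) - S_0' * N(-d1) = 99.9700 * 0.95384891 * 0.64549772 - 88.97011162 * 0.48995635 = 17.9608

Answer: Price = 17.9608


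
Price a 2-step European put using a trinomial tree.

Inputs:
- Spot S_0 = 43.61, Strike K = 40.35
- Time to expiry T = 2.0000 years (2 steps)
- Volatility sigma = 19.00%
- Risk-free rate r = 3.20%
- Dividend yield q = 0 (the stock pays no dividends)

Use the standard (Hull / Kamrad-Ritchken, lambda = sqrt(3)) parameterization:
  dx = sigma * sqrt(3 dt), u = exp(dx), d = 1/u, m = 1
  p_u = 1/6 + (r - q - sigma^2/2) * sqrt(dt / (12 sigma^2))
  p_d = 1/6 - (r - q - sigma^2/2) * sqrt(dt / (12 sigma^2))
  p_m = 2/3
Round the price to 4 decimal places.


dt = T/N = 1.000000; dx = sigma*sqrt(3*dt) = 0.329090
u = exp(dx) = 1.389702; d = 1/u = 0.719579
p_u = 0.187861, p_m = 0.666667, p_d = 0.145472
Discount per step: exp(-r*dt) = 0.968507
Stock lattice S(k, j) with j the centered position index:
  k=0: S(0,+0) = 43.6100
  k=1: S(1,-1) = 31.3808; S(1,+0) = 43.6100; S(1,+1) = 60.6049
  k=2: S(2,-2) = 22.5810; S(2,-1) = 31.3808; S(2,+0) = 43.6100; S(2,+1) = 60.6049; S(2,+2) = 84.2228
Terminal payoffs V(N, j) = max(K - S_T, 0):
  V(2,-2) = 17.769038; V(2,-1) = 8.969182; V(2,+0) = 0.000000; V(2,+1) = 0.000000; V(2,+2) = 0.000000
Backward induction: V(k, j) = exp(-r*dt) * [p_u * V(k+1, j+1) + p_m * V(k+1, j) + p_d * V(k+1, j-1)]
  V(1,-1) = exp(-r*dt) * [p_u*0.000000 + p_m*8.969182 + p_d*17.769038] = 8.294628
  V(1,+0) = exp(-r*dt) * [p_u*0.000000 + p_m*0.000000 + p_d*8.969182] = 1.263672
  V(1,+1) = exp(-r*dt) * [p_u*0.000000 + p_m*0.000000 + p_d*0.000000] = 0.000000
  V(0,+0) = exp(-r*dt) * [p_u*0.000000 + p_m*1.263672 + p_d*8.294628] = 1.984550

Answer: Price = V(0,0) = 1.9846


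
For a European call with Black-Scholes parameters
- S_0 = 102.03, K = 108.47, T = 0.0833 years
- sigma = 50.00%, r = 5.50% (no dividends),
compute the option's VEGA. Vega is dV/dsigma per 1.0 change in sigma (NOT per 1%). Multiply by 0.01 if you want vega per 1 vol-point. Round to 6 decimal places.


d1 = -0.3202353729; d2 = -0.4645440698
phi(d1) = 0.3790019684; exp(-qT) = 1.0000000000; exp(-rT) = 0.9954289791
Vega = S * exp(-qT) * phi(d1) * sqrt(T) = 102.0300 * 1.0000000000 * 0.3790019684 * 0.2886173938 = 11.160711

Answer: Vega = 11.160711


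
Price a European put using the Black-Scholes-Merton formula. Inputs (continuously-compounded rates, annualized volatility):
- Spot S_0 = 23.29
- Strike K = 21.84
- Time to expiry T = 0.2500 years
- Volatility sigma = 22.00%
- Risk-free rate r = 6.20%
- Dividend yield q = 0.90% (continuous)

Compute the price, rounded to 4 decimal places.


d1 = (ln(S/K) + (r - q + 0.5*sigma^2) * T) / (sigma * sqrt(T)) = 0.75982666
d2 = d1 - sigma * sqrt(T) = 0.64982666
exp(-rT) = 0.98461951; exp(-qT) = 0.99775253
P = K * exp(-rT) * N(-d2) - S_0 * exp(-qT) * N(-d1)
N(-d1) = 0.22367910; N(-d2) = 0.25790210
P = 21.8400 * 0.98461951 * 0.25790210 - 23.2900 * 0.99775253 * 0.22367910 = 0.3482

Answer: Price = 0.3482


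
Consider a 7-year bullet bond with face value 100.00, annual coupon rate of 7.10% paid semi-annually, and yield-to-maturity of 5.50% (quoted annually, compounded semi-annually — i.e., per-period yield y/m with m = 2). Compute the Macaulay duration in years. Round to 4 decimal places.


Answer: Macaulay duration = 5.7037 years

Derivation:
Coupon per period c = face * coupon_rate / m = 3.550000
Periods per year m = 2; per-period yield y/m = 0.027500
Number of cashflows N = 14
Cashflows (t years, CF_t, discount factor 1/(1+y/m)^(m*t), PV):
  t = 0.5000: CF_t = 3.550000, DF = 0.973236, PV = 3.454988
  t = 1.0000: CF_t = 3.550000, DF = 0.947188, PV = 3.362519
  t = 1.5000: CF_t = 3.550000, DF = 0.921838, PV = 3.272524
  t = 2.0000: CF_t = 3.550000, DF = 0.897166, PV = 3.184938
  t = 2.5000: CF_t = 3.550000, DF = 0.873154, PV = 3.099697
  t = 3.0000: CF_t = 3.550000, DF = 0.849785, PV = 3.016736
  t = 3.5000: CF_t = 3.550000, DF = 0.827041, PV = 2.935997
  t = 4.0000: CF_t = 3.550000, DF = 0.804906, PV = 2.857418
  t = 4.5000: CF_t = 3.550000, DF = 0.783364, PV = 2.780942
  t = 5.0000: CF_t = 3.550000, DF = 0.762398, PV = 2.706513
  t = 5.5000: CF_t = 3.550000, DF = 0.741993, PV = 2.634075
  t = 6.0000: CF_t = 3.550000, DF = 0.722134, PV = 2.563577
  t = 6.5000: CF_t = 3.550000, DF = 0.702807, PV = 2.494966
  t = 7.0000: CF_t = 103.550000, DF = 0.683997, PV = 70.827918
Price P = sum_t PV_t = 109.192807
Macaulay numerator sum_t t * PV_t:
  t * PV_t at t = 0.5000: 1.727494
  t * PV_t at t = 1.0000: 3.362519
  t * PV_t at t = 1.5000: 4.908786
  t * PV_t at t = 2.0000: 6.369877
  t * PV_t at t = 2.5000: 7.749242
  t * PV_t at t = 3.0000: 9.050209
  t * PV_t at t = 3.5000: 10.275988
  t * PV_t at t = 4.0000: 11.429670
  t * PV_t at t = 4.5000: 12.514237
  t * PV_t at t = 5.0000: 13.532563
  t * PV_t at t = 5.5000: 14.487415
  t * PV_t at t = 6.0000: 15.381463
  t * PV_t at t = 6.5000: 16.217276
  t * PV_t at t = 7.0000: 495.795426
Macaulay duration D = (sum_t t * PV_t) / P = 622.802165 / 109.192807 = 5.703692


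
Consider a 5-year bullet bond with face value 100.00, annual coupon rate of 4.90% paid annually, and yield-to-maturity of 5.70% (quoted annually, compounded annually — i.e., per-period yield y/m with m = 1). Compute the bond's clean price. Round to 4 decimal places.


Answer: Price = 96.6024

Derivation:
Coupon per period c = face * coupon_rate / m = 4.900000
Periods per year m = 1; per-period yield y/m = 0.057000
Number of cashflows N = 5
Cashflows (t years, CF_t, discount factor 1/(1+y/m)^(m*t), PV):
  t = 1.0000: CF_t = 4.900000, DF = 0.946074, PV = 4.635762
  t = 2.0000: CF_t = 4.900000, DF = 0.895056, PV = 4.385773
  t = 3.0000: CF_t = 4.900000, DF = 0.846789, PV = 4.149264
  t = 4.0000: CF_t = 4.900000, DF = 0.801125, PV = 3.925510
  t = 5.0000: CF_t = 104.900000, DF = 0.757923, PV = 79.506118
Price P = sum_t PV_t = 96.602428


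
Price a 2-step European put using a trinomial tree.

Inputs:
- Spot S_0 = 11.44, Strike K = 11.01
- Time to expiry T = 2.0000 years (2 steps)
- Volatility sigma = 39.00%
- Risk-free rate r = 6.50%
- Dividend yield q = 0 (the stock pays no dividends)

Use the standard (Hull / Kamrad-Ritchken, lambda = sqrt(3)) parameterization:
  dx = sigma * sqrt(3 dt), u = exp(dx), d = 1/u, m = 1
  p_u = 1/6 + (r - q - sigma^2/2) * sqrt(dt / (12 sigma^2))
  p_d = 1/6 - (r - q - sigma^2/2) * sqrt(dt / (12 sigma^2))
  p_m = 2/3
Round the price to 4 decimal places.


Answer: Price = V(0,0) = 1.2781

Derivation:
dt = T/N = 1.000000; dx = sigma*sqrt(3*dt) = 0.675500
u = exp(dx) = 1.965015; d = 1/u = 0.508902
p_u = 0.158488, p_m = 0.666667, p_d = 0.174846
Discount per step: exp(-r*dt) = 0.937067
Stock lattice S(k, j) with j the centered position index:
  k=0: S(0,+0) = 11.4400
  k=1: S(1,-1) = 5.8218; S(1,+0) = 11.4400; S(1,+1) = 22.4798
  k=2: S(2,-2) = 2.9627; S(2,-1) = 5.8218; S(2,+0) = 11.4400; S(2,+1) = 22.4798; S(2,+2) = 44.1731
Terminal payoffs V(N, j) = max(K - S_T, 0):
  V(2,-2) = 8.047255; V(2,-1) = 5.188161; V(2,+0) = 0.000000; V(2,+1) = 0.000000; V(2,+2) = 0.000000
Backward induction: V(k, j) = exp(-r*dt) * [p_u * V(k+1, j+1) + p_m * V(k+1, j) + p_d * V(k+1, j-1)]
  V(1,-1) = exp(-r*dt) * [p_u*0.000000 + p_m*5.188161 + p_d*8.047255] = 4.559585
  V(1,+0) = exp(-r*dt) * [p_u*0.000000 + p_m*0.000000 + p_d*5.188161] = 0.850040
  V(1,+1) = exp(-r*dt) * [p_u*0.000000 + p_m*0.000000 + p_d*0.000000] = 0.000000
  V(0,+0) = exp(-r*dt) * [p_u*0.000000 + p_m*0.850040 + p_d*4.559585] = 1.278083


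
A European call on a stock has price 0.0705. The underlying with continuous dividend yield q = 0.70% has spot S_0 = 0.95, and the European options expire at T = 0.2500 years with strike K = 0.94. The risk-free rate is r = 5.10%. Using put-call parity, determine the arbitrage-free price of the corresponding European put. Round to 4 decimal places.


Answer: Put price = 0.0503

Derivation:
Put-call parity: C - P = S_0 * exp(-qT) - K * exp(-rT).
S_0 * exp(-qT) = 0.9500 * 0.99825153 = 0.94833895
K * exp(-rT) = 0.9400 * 0.98733094 = 0.92809108
P = C - S*exp(-qT) + K*exp(-rT)
P = 0.0705 - 0.94833895 + 0.92809108 = 0.0503


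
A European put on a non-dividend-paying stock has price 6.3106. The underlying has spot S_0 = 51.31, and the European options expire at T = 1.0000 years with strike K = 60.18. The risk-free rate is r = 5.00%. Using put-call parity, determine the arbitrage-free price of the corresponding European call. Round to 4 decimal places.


Put-call parity: C - P = S_0 * exp(-qT) - K * exp(-rT).
S_0 * exp(-qT) = 51.3100 * 1.00000000 = 51.31000000
K * exp(-rT) = 60.1800 * 0.95122942 = 57.24498677
C = P + S*exp(-qT) - K*exp(-rT)
C = 6.3106 + 51.31000000 - 57.24498677 = 0.3756

Answer: Call price = 0.3756


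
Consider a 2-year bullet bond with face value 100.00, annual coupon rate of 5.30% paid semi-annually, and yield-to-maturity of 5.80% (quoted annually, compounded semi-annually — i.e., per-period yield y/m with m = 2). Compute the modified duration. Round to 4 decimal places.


Answer: Modified duration = 1.8693

Derivation:
Coupon per period c = face * coupon_rate / m = 2.650000
Periods per year m = 2; per-period yield y/m = 0.029000
Number of cashflows N = 4
Cashflows (t years, CF_t, discount factor 1/(1+y/m)^(m*t), PV):
  t = 0.5000: CF_t = 2.650000, DF = 0.971817, PV = 2.575316
  t = 1.0000: CF_t = 2.650000, DF = 0.944429, PV = 2.502736
  t = 1.5000: CF_t = 2.650000, DF = 0.917812, PV = 2.432203
  t = 2.0000: CF_t = 102.650000, DF = 0.891946, PV = 91.558244
Price P = sum_t PV_t = 99.068499
First compute Macaulay numerator sum_t t * PV_t:
  t * PV_t at t = 0.5000: 1.287658
  t * PV_t at t = 1.0000: 2.502736
  t * PV_t at t = 1.5000: 3.648304
  t * PV_t at t = 2.0000: 183.116488
Macaulay duration D = 190.555186 / 99.068499 = 1.923469
Modified duration = D / (1 + y/m) = 1.923469 / (1 + 0.029000) = 1.869260


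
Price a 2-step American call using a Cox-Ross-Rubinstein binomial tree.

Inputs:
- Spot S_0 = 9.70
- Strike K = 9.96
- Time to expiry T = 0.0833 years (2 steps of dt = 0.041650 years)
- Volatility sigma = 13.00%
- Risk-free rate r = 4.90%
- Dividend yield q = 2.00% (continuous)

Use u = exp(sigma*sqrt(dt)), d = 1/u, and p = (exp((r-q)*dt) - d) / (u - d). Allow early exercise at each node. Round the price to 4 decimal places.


dt = T/N = 0.041650
u = exp(sigma*sqrt(dt)) = 1.026886; d = 1/u = 0.973818
p = (exp((r-q)*dt) - d) / (u - d) = 0.516142
Discount per step: exp(-r*dt) = 0.997961
Stock lattice S(k, i) with i counting down-moves:
  k=0: S(0,0) = 9.7000
  k=1: S(1,0) = 9.9608; S(1,1) = 9.4460
  k=2: S(2,0) = 10.2286; S(2,1) = 9.7000; S(2,2) = 9.1987
Terminal payoffs V(N, i) = max(S_T - K, 0):
  V(2,0) = 0.268598; V(2,1) = 0.000000; V(2,2) = 0.000000
Backward induction: V(k, i) = exp(-r*dt) * [p * V(k+1, i) + (1-p) * V(k+1, i+1)]; then take max(V_cont, immediate exercise) for American.
  V(1,0) = exp(-r*dt) * [p*0.268598 + (1-p)*0.000000] = 0.138352; exercise = 0.000793; V(1,0) = max -> 0.138352
  V(1,1) = exp(-r*dt) * [p*0.000000 + (1-p)*0.000000] = 0.000000; exercise = 0.000000; V(1,1) = max -> 0.000000
  V(0,0) = exp(-r*dt) * [p*0.138352 + (1-p)*0.000000] = 0.071264; exercise = 0.000000; V(0,0) = max -> 0.071264

Answer: Price = V(0,0) = 0.0713


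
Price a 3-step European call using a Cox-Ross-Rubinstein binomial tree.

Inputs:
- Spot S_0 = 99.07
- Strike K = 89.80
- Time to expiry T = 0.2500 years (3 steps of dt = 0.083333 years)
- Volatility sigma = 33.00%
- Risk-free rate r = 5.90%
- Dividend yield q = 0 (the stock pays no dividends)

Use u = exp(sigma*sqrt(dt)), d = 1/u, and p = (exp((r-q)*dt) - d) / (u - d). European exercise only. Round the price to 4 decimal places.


Answer: Price = V(0,0) = 12.4533

Derivation:
dt = T/N = 0.083333
u = exp(sigma*sqrt(dt)) = 1.099948; d = 1/u = 0.909134
p = (exp((r-q)*dt) - d) / (u - d) = 0.502033
Discount per step: exp(-r*dt) = 0.995095
Stock lattice S(k, i) with i counting down-moves:
  k=0: S(0,0) = 99.0700
  k=1: S(1,0) = 108.9718; S(1,1) = 90.0679
  k=2: S(2,0) = 119.8633; S(2,1) = 99.0700; S(2,2) = 81.8838
  k=3: S(3,0) = 131.8434; S(3,1) = 108.9718; S(3,2) = 90.0679; S(3,3) = 74.4433
Terminal payoffs V(N, i) = max(S_T - K, 0):
  V(3,0) = 42.043426; V(3,1) = 19.171836; V(3,2) = 0.267904; V(3,3) = 0.000000
Backward induction: V(k, i) = exp(-r*dt) * [p * V(k+1, i) + (1-p) * V(k+1, i+1)].
  V(2,0) = exp(-r*dt) * [p*42.043426 + (1-p)*19.171836] = 30.503773
  V(2,1) = exp(-r*dt) * [p*19.171836 + (1-p)*0.267904] = 9.710433
  V(2,2) = exp(-r*dt) * [p*0.267904 + (1-p)*0.000000] = 0.133837
  V(1,0) = exp(-r*dt) * [p*30.503773 + (1-p)*9.710433] = 20.050542
  V(1,1) = exp(-r*dt) * [p*9.710433 + (1-p)*0.133837] = 4.917363
  V(0,0) = exp(-r*dt) * [p*20.050542 + (1-p)*4.917363] = 12.453332


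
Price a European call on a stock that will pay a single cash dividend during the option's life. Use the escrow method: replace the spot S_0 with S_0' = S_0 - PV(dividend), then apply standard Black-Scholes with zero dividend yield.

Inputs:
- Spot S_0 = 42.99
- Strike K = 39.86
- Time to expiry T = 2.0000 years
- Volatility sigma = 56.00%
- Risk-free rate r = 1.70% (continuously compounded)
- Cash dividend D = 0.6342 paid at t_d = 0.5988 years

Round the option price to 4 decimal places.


PV(D) = D * exp(-r * t_d) = 0.6342 * 0.98987204 = 0.62777685
S_0' = S_0 - PV(D) = 42.9900 - 0.62777685 = 42.36222315
d1 = (ln(S_0'/K) + (r + sigma^2/2)*T) / (sigma*sqrt(T)) = 0.51578854
d2 = d1 - sigma*sqrt(T) = -0.27617105
exp(-rT) = 0.96657150
N(d1) = 0.69699895; N(d2) = 0.39120835
C = S_0' * N(d1) - K * exp(-rT) * N(d2) = 42.36222315 * 0.69699895 - 39.8600 * 0.96657150 * 0.39120835 = 14.4541

Answer: Price = 14.4541


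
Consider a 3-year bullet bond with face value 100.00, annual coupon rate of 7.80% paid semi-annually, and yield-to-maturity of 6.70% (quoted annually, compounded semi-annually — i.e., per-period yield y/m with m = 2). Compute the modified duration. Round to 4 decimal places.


Answer: Modified duration = 2.6480

Derivation:
Coupon per period c = face * coupon_rate / m = 3.900000
Periods per year m = 2; per-period yield y/m = 0.033500
Number of cashflows N = 6
Cashflows (t years, CF_t, discount factor 1/(1+y/m)^(m*t), PV):
  t = 0.5000: CF_t = 3.900000, DF = 0.967586, PV = 3.773585
  t = 1.0000: CF_t = 3.900000, DF = 0.936222, PV = 3.651267
  t = 1.5000: CF_t = 3.900000, DF = 0.905876, PV = 3.532915
  t = 2.0000: CF_t = 3.900000, DF = 0.876512, PV = 3.418398
  t = 2.5000: CF_t = 3.900000, DF = 0.848101, PV = 3.307594
  t = 3.0000: CF_t = 103.900000, DF = 0.820611, PV = 85.261440
Price P = sum_t PV_t = 102.945199
First compute Macaulay numerator sum_t t * PV_t:
  t * PV_t at t = 0.5000: 1.886792
  t * PV_t at t = 1.0000: 3.651267
  t * PV_t at t = 1.5000: 5.299372
  t * PV_t at t = 2.0000: 6.836797
  t * PV_t at t = 2.5000: 8.268985
  t * PV_t at t = 3.0000: 255.784319
Macaulay duration D = 281.727533 / 102.945199 = 2.736675
Modified duration = D / (1 + y/m) = 2.736675 / (1 + 0.033500) = 2.647968


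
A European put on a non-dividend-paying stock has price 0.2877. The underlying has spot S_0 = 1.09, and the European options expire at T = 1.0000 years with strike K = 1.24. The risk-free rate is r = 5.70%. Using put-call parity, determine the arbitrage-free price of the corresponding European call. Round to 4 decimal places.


Answer: Call price = 0.2064

Derivation:
Put-call parity: C - P = S_0 * exp(-qT) - K * exp(-rT).
S_0 * exp(-qT) = 1.0900 * 1.00000000 = 1.09000000
K * exp(-rT) = 1.2400 * 0.94459407 = 1.17129665
C = P + S*exp(-qT) - K*exp(-rT)
C = 0.2877 + 1.09000000 - 1.17129665 = 0.2064


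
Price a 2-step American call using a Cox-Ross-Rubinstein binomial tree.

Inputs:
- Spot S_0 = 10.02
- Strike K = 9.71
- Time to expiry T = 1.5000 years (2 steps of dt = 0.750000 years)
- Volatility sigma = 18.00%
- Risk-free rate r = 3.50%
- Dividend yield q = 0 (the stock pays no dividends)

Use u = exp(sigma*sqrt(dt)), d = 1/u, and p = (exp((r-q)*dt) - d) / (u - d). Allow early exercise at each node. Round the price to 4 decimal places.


dt = T/N = 0.750000
u = exp(sigma*sqrt(dt)) = 1.168691; d = 1/u = 0.855658
p = (exp((r-q)*dt) - d) / (u - d) = 0.546075
Discount per step: exp(-r*dt) = 0.974092
Stock lattice S(k, i) with i counting down-moves:
  k=0: S(0,0) = 10.0200
  k=1: S(1,0) = 11.7103; S(1,1) = 8.5737
  k=2: S(2,0) = 13.6857; S(2,1) = 10.0200; S(2,2) = 7.3361
Terminal payoffs V(N, i) = max(S_T - K, 0):
  V(2,0) = 3.975710; V(2,1) = 0.310000; V(2,2) = 0.000000
Backward induction: V(k, i) = exp(-r*dt) * [p * V(k+1, i) + (1-p) * V(k+1, i+1)]; then take max(V_cont, immediate exercise) for American.
  V(1,0) = exp(-r*dt) * [p*3.975710 + (1-p)*0.310000] = 2.251858; exercise = 2.000287; V(1,0) = max -> 2.251858
  V(1,1) = exp(-r*dt) * [p*0.310000 + (1-p)*0.000000] = 0.164897; exercise = 0.000000; V(1,1) = max -> 0.164897
  V(0,0) = exp(-r*dt) * [p*2.251858 + (1-p)*0.164897] = 1.270735; exercise = 0.310000; V(0,0) = max -> 1.270735

Answer: Price = V(0,0) = 1.2707


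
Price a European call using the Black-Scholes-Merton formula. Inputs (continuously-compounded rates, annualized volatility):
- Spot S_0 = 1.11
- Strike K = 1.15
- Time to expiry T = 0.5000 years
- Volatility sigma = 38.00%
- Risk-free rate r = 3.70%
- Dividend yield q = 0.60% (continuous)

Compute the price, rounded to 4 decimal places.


Answer: Price = 0.1087

Derivation:
d1 = (ln(S/K) + (r - q + 0.5*sigma^2) * T) / (sigma * sqrt(T)) = 0.06028299
d2 = d1 - sigma * sqrt(T) = -0.20841759
exp(-rT) = 0.98167007; exp(-qT) = 0.99700450
C = S_0 * exp(-qT) * N(d1) - K * exp(-rT) * N(d2)
N(d1) = 0.52403487; N(d2) = 0.41745146
C = 1.1100 * 0.99700450 * 0.52403487 - 1.1500 * 0.98167007 * 0.41745146 = 0.1087


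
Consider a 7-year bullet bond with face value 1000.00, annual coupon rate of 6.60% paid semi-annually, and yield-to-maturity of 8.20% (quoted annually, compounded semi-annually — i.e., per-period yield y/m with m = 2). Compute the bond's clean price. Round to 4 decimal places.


Answer: Price = 916.0502

Derivation:
Coupon per period c = face * coupon_rate / m = 33.000000
Periods per year m = 2; per-period yield y/m = 0.041000
Number of cashflows N = 14
Cashflows (t years, CF_t, discount factor 1/(1+y/m)^(m*t), PV):
  t = 0.5000: CF_t = 33.000000, DF = 0.960615, PV = 31.700288
  t = 1.0000: CF_t = 33.000000, DF = 0.922781, PV = 30.451766
  t = 1.5000: CF_t = 33.000000, DF = 0.886437, PV = 29.252417
  t = 2.0000: CF_t = 33.000000, DF = 0.851524, PV = 28.100304
  t = 2.5000: CF_t = 33.000000, DF = 0.817987, PV = 26.993568
  t = 3.0000: CF_t = 33.000000, DF = 0.785770, PV = 25.930421
  t = 3.5000: CF_t = 33.000000, DF = 0.754823, PV = 24.909146
  t = 4.0000: CF_t = 33.000000, DF = 0.725094, PV = 23.928094
  t = 4.5000: CF_t = 33.000000, DF = 0.696536, PV = 22.985681
  t = 5.0000: CF_t = 33.000000, DF = 0.669103, PV = 22.080385
  t = 5.5000: CF_t = 33.000000, DF = 0.642750, PV = 21.210745
  t = 6.0000: CF_t = 33.000000, DF = 0.617435, PV = 20.375355
  t = 6.5000: CF_t = 33.000000, DF = 0.593117, PV = 19.572868
  t = 7.0000: CF_t = 1033.000000, DF = 0.569757, PV = 588.559140
Price P = sum_t PV_t = 916.050176


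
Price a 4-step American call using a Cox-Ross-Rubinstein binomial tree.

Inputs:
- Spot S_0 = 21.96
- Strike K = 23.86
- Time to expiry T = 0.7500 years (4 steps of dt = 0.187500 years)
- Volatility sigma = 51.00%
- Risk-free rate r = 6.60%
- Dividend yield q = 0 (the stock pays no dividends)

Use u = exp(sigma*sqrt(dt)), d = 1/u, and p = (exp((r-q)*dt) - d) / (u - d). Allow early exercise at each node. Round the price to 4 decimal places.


Answer: Price = V(0,0) = 3.5790

Derivation:
dt = T/N = 0.187500
u = exp(sigma*sqrt(dt)) = 1.247119; d = 1/u = 0.801848
p = (exp((r-q)*dt) - d) / (u - d) = 0.472979
Discount per step: exp(-r*dt) = 0.987701
Stock lattice S(k, i) with i counting down-moves:
  k=0: S(0,0) = 21.9600
  k=1: S(1,0) = 27.3867; S(1,1) = 17.6086
  k=2: S(2,0) = 34.1545; S(2,1) = 21.9600; S(2,2) = 14.1194
  k=3: S(3,0) = 42.5948; S(3,1) = 27.3867; S(3,2) = 17.6086; S(3,3) = 11.3216
  k=4: S(4,0) = 53.1208; S(4,1) = 34.1545; S(4,2) = 21.9600; S(4,3) = 14.1194; S(4,4) = 9.0782
Terminal payoffs V(N, i) = max(S_T - K, 0):
  V(4,0) = 29.260798; V(4,1) = 10.294542; V(4,2) = 0.000000; V(4,3) = 0.000000; V(4,4) = 0.000000
Backward induction: V(k, i) = exp(-r*dt) * [p * V(k+1, i) + (1-p) * V(k+1, i+1)]; then take max(V_cont, immediate exercise) for American.
  V(3,0) = exp(-r*dt) * [p*29.260798 + (1-p)*10.294542] = 19.028243; exercise = 18.734794; V(3,0) = max -> 19.028243
  V(3,1) = exp(-r*dt) * [p*10.294542 + (1-p)*0.000000] = 4.809217; exercise = 3.526744; V(3,1) = max -> 4.809217
  V(3,2) = exp(-r*dt) * [p*0.000000 + (1-p)*0.000000] = 0.000000; exercise = 0.000000; V(3,2) = max -> 0.000000
  V(3,3) = exp(-r*dt) * [p*0.000000 + (1-p)*0.000000] = 0.000000; exercise = 0.000000; V(3,3) = max -> 0.000000
  V(2,0) = exp(-r*dt) * [p*19.028243 + (1-p)*4.809217] = 11.392655; exercise = 10.294542; V(2,0) = max -> 11.392655
  V(2,1) = exp(-r*dt) * [p*4.809217 + (1-p)*0.000000] = 2.246682; exercise = 0.000000; V(2,1) = max -> 2.246682
  V(2,2) = exp(-r*dt) * [p*0.000000 + (1-p)*0.000000] = 0.000000; exercise = 0.000000; V(2,2) = max -> 0.000000
  V(1,0) = exp(-r*dt) * [p*11.392655 + (1-p)*2.246682] = 6.491700; exercise = 3.526744; V(1,0) = max -> 6.491700
  V(1,1) = exp(-r*dt) * [p*2.246682 + (1-p)*0.000000] = 1.049564; exercise = 0.000000; V(1,1) = max -> 1.049564
  V(0,0) = exp(-r*dt) * [p*6.491700 + (1-p)*1.049564] = 3.579014; exercise = 0.000000; V(0,0) = max -> 3.579014
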